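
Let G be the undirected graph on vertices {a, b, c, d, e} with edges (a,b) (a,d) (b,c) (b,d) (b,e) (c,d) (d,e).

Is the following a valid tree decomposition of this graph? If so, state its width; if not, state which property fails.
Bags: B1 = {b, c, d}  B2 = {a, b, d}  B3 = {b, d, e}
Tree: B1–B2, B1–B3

Vertex coverage: the bags together contain {a, b, c, d, e}, the full vertex set. Edge coverage: each edge of G has both endpoints in at least one bag. Running intersection: for every vertex, the bags containing it form a connected subtree. All three properties hold, so this is a valid tree decomposition of width max|bag| − 1 = 2, and hence tw(G) ≤ 2.

Yes; width 2.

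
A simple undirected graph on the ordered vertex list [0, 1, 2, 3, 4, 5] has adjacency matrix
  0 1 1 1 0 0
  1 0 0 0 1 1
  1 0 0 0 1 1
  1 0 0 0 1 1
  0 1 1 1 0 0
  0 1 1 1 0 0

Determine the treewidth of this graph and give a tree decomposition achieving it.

Treewidth 3.
Bags: B1 = {0, 2, 4, 5}  B2 = {0, 3, 4, 5}  B3 = {0, 1, 4, 5}
Tree: B1–B2, B2–B3

Each bag holds 4 vertices, so the decomposition has width 3, which upper-bounds the treewidth. For the lower bound: the 4 vertex sets {2,5}, {3,4}, {0}, {1} are disjoint, each induces a connected subgraph, and every pair is joined by at least one edge of G. Contracting each set to a single vertex therefore yields K_{4} as a minor, and since treewidth is minor-monotone, tw(G) ≥ tw(K_{4}) = 3. Hence tw(G) = 3 exactly.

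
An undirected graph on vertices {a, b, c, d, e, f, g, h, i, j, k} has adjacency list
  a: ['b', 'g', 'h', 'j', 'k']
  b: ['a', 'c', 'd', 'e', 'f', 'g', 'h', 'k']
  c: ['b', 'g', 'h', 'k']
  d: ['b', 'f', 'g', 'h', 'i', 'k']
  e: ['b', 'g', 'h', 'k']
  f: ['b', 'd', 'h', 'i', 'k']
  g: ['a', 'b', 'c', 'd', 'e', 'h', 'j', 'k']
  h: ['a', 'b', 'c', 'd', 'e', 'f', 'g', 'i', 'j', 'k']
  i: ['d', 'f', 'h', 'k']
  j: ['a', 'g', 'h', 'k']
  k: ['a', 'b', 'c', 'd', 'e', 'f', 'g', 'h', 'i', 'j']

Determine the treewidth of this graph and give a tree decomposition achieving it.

Treewidth 4.
One optimal decomposition is:
Bags: B1 = {b, e, g, h, k}  B2 = {b, d, g, h, k}  B3 = {a, b, g, h, k}  B4 = {b, d, f, h, k}  B5 = {d, f, h, i, k}  B6 = {a, g, h, j, k}  B7 = {b, c, g, h, k}
Tree: B1–B2, B1–B3, B2–B4, B4–B5, B3–B6, B2–B7

The largest bag has 5 vertices, giving width 4; this decomposition certifies tw(G) ≤ 4. For the lower bound, the 5 vertices {a, g, h, j, k} are pairwise adjacent, and any tree decomposition puts a clique entirely inside one bag — forcing width ≥ 4. Hence tw(G) = 4 exactly.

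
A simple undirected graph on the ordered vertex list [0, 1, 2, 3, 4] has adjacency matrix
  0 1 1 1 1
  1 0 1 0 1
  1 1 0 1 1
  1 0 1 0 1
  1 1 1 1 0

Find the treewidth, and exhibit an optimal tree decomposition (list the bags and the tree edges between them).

Treewidth 3.
One optimal decomposition is:
Bags: B1 = {0, 2, 3, 4}  B2 = {0, 1, 2, 4}
Tree: B1–B2

Every bag has size at most 4, so the width is 4 − 1 = 3 and tw(G) ≤ 3. Conversely, {0, 1, 2, 4} is a clique of size 4, and the vertices of any clique must share a bag in every tree decomposition; so some bag has ≥ 4 vertices and tw(G) ≥ 3. Hence tw(G) = 3 exactly.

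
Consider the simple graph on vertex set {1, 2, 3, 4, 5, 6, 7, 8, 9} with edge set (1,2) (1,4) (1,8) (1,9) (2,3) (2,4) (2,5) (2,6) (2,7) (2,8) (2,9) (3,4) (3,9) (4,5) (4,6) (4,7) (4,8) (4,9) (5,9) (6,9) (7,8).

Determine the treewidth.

3

A width-3 tree decomposition is:
Bags: B1 = {1, 2, 4, 9}  B2 = {2, 3, 4, 9}  B3 = {1, 2, 4, 8}  B4 = {2, 4, 6, 9}  B5 = {2, 4, 5, 9}  B6 = {2, 4, 7, 8}
Tree: B1–B2, B1–B3, B2–B4, B4–B5, B3–B6
Every bag has size at most 4, so the width is 4 − 1 = 3 and tw(G) ≤ 3. On the other hand G contains the 4-clique {1, 2, 4, 8}. A clique must lie in a single bag of any decomposition, so no decomposition can have width below 3. Therefore the treewidth is 3.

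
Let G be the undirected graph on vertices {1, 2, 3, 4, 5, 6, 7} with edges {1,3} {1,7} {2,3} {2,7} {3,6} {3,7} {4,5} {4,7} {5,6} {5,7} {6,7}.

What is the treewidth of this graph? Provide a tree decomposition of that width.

Treewidth 2.
One such decomposition:
Bags: B1 = {1, 3, 7}  B2 = {2, 3, 7}  B3 = {3, 6, 7}  B4 = {5, 6, 7}  B5 = {4, 5, 7}
Tree: B1–B2, B2–B3, B3–B4, B4–B5

Each bag holds 3 vertices, so the decomposition has width 2, which upper-bounds the treewidth. For the lower bound, the 3 vertices {1, 3, 7} are pairwise adjacent, and any tree decomposition puts a clique entirely inside one bag — forcing width ≥ 2. Therefore the treewidth is 2.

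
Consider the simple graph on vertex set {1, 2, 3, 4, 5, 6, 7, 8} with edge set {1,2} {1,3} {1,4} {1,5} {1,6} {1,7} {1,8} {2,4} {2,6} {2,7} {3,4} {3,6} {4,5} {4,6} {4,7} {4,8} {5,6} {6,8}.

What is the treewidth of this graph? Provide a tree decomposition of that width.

Treewidth 3.
One optimal decomposition is:
Bags: B1 = {1, 2, 4, 6}  B2 = {1, 4, 6, 8}  B3 = {1, 3, 4, 6}  B4 = {1, 2, 4, 7}  B5 = {1, 4, 5, 6}
Tree: B1–B2, B2–B3, B1–B4, B3–B5

The largest bag has 4 vertices, giving width 3; this decomposition certifies tw(G) ≤ 3. Conversely, {1, 4, 6, 8} is a clique of size 4, and the vertices of any clique must share a bag in every tree decomposition; so some bag has ≥ 4 vertices and tw(G) ≥ 3. The upper and lower bounds meet at 3, so that is the treewidth.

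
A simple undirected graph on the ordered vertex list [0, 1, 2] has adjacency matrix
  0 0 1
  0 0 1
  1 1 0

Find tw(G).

A width-1 tree decomposition is:
Bags: B1 = {1, 2}  B2 = {0, 2}
Tree: B1–B2
Every bag has size at most 2, so the width is 2 − 1 = 1 and tw(G) ≤ 1. Any graph with an edge has treewidth ≥ 1, and G has the edge 1–2. The upper and lower bounds meet at 1, so that is the treewidth.

1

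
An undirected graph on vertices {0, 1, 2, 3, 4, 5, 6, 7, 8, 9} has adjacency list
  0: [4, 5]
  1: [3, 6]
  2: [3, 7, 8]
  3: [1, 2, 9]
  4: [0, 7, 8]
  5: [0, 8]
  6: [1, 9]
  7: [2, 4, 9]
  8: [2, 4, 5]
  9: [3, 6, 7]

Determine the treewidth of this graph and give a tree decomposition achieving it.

Treewidth 2.
Bags: B1 = {0, 5, 8}  B2 = {0, 4, 8}  B3 = {2, 4, 8}  B4 = {2, 4, 7}  B5 = {2, 3, 7}  B6 = {3, 7, 9}  B7 = {1, 3, 9}  B8 = {1, 6, 9}
Tree: B1–B2, B2–B3, B3–B4, B4–B5, B5–B6, B6–B7, B7–B8

The largest bag has 3 vertices, giving width 2; this decomposition certifies tw(G) ≤ 2. The edges 5–0–4–8–5 form a cycle, so G is not a tree and its treewidth is at least 2. The upper and lower bounds meet at 2, so that is the treewidth.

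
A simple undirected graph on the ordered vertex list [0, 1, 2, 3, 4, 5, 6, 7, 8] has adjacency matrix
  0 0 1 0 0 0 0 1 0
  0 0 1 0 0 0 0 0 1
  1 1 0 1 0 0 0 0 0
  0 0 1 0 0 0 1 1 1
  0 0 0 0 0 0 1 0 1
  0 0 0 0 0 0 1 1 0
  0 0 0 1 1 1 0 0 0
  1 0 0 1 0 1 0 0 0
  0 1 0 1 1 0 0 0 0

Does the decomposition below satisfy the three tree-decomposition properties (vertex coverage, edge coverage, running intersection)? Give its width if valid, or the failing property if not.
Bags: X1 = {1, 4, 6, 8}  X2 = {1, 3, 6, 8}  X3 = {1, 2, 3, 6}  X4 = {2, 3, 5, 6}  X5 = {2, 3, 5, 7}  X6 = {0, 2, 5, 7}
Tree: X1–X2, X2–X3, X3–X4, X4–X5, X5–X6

Yes; width 3.

Checking the three conditions: (i) the bags cover all of {0, 1, 2, 3, 4, 5, 6, 7, 8}; (ii) for each edge, some bag contains both endpoints; (iii) the bags containing any fixed vertex form a subtree. All hold, so the decomposition is valid with width 4 − 1 = 3.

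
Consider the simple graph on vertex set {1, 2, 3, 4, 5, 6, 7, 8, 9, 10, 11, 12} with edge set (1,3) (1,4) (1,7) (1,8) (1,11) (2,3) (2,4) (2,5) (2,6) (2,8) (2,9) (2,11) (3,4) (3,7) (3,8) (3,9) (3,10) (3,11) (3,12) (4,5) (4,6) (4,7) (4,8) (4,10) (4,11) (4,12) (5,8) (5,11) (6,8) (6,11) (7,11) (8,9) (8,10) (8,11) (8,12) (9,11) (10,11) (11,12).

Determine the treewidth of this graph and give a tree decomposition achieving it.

Treewidth 4.
One such decomposition:
Bags: B1 = {2, 4, 6, 8, 11}  B2 = {2, 3, 4, 8, 11}  B3 = {1, 3, 4, 8, 11}  B4 = {3, 4, 8, 11, 12}  B5 = {2, 4, 5, 8, 11}  B6 = {2, 3, 8, 9, 11}  B7 = {1, 3, 4, 7, 11}  B8 = {3, 4, 8, 10, 11}
Tree: B1–B2, B2–B3, B2–B4, B2–B5, B2–B6, B3–B7, B4–B8

The largest bag has 5 vertices, giving width 4; this decomposition certifies tw(G) ≤ 4. On the other hand G contains the 5-clique {2, 3, 8, 9, 11}. A clique must lie in a single bag of any decomposition, so no decomposition can have width below 4. Hence tw(G) = 4 exactly.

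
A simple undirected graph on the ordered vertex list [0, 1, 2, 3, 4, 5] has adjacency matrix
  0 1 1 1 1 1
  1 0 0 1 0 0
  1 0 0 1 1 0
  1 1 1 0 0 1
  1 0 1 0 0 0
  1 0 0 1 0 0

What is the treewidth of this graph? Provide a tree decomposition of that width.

Every bag has size at most 3, so the width is 3 − 1 = 2 and tw(G) ≤ 2. On the other hand G contains the 3-clique {0, 1, 3}. A clique must lie in a single bag of any decomposition, so no decomposition can have width below 2. Hence tw(G) = 2 exactly.

Treewidth 2.
One such decomposition:
Bags: B1 = {0, 2, 4}  B2 = {0, 2, 3}  B3 = {0, 3, 5}  B4 = {0, 1, 3}
Tree: B1–B2, B2–B3, B3–B4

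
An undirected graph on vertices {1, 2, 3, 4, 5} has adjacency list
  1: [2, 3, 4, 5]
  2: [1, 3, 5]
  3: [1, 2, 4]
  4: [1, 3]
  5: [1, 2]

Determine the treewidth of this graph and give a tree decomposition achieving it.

Every bag has size at most 3, so the width is 3 − 1 = 2 and tw(G) ≤ 2. On the other hand G contains the 3-clique {1, 2, 3}. A clique must lie in a single bag of any decomposition, so no decomposition can have width below 2. The upper and lower bounds meet at 2, so that is the treewidth.

Treewidth 2.
Bags: B1 = {1, 3, 4}  B2 = {1, 2, 3}  B3 = {1, 2, 5}
Tree: B1–B2, B2–B3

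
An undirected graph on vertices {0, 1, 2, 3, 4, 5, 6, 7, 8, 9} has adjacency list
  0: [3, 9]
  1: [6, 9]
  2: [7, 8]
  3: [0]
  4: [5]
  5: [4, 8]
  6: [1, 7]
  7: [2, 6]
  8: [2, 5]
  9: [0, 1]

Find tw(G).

1

A width-1 tree decomposition is:
Bags: B1 = {4, 5}  B2 = {5, 8}  B3 = {2, 8}  B4 = {2, 7}  B5 = {6, 7}  B6 = {1, 6}  B7 = {1, 9}  B8 = {0, 9}  B9 = {0, 3}
Tree: B1–B2, B2–B3, B3–B4, B4–B5, B5–B6, B6–B7, B7–B8, B8–B9
The largest bag has 2 vertices, giving width 1; this decomposition certifies tw(G) ≤ 1. Any graph with an edge has treewidth ≥ 1, and G has the edge 4–5. Combining the bounds, tw(G) = 1.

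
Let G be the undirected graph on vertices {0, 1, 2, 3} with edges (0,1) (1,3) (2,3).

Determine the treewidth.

1

A width-1 tree decomposition is:
Bags: B1 = {0, 1}  B2 = {1, 3}  B3 = {2, 3}
Tree: B1–B2, B2–B3
Each bag holds 2 vertices, so the decomposition has width 1, which upper-bounds the treewidth. G has an edge, so its treewidth is at least 1. Hence tw(G) = 1 exactly.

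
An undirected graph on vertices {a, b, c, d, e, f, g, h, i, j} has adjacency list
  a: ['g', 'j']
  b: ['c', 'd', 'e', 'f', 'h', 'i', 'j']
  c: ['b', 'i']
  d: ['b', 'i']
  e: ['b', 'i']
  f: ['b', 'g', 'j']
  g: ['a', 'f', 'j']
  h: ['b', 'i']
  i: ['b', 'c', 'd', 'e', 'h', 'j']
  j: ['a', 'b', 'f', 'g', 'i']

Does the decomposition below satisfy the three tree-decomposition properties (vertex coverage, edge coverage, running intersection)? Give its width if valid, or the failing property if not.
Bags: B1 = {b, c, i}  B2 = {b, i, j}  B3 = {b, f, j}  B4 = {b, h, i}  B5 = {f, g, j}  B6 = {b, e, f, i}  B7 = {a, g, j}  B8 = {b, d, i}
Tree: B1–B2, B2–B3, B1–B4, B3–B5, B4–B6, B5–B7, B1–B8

No — bags containing vertex f are not connected in the tree.

A tree decomposition must satisfy three properties: every vertex lies in some bag; for every edge, both endpoints lie together in some bag; and for every vertex, the bags containing it form a connected subtree. Here bags containing vertex f are not connected in the tree, so the decomposition is invalid.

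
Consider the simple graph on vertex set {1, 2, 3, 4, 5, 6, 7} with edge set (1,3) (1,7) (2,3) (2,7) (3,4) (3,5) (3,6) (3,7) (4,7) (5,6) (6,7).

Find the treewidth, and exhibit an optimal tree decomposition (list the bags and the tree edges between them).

Every bag has size at most 3, so the width is 3 − 1 = 2 and tw(G) ≤ 2. For the lower bound, the 3 vertices {3, 5, 6} are pairwise adjacent, and any tree decomposition puts a clique entirely inside one bag — forcing width ≥ 2. Therefore the treewidth is 2.

Treewidth 2.
One such decomposition:
Bags: B1 = {2, 3, 7}  B2 = {3, 6, 7}  B3 = {3, 5, 6}  B4 = {1, 3, 7}  B5 = {3, 4, 7}
Tree: B1–B2, B2–B3, B2–B4, B4–B5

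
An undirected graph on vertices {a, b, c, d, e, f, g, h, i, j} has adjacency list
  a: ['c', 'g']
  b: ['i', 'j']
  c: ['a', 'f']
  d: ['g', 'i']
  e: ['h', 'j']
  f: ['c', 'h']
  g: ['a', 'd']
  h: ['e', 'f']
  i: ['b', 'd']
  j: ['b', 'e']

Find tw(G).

A width-2 tree decomposition is:
Bags: B1 = {a, c, f}  B2 = {a, f, h}  B3 = {a, e, h}  B4 = {a, e, j}  B5 = {a, b, j}  B6 = {a, b, i}  B7 = {a, d, i}  B8 = {a, d, g}
Tree: B1–B2, B2–B3, B3–B4, B4–B5, B5–B6, B6–B7, B7–B8
Each bag holds 3 vertices, so the decomposition has width 2, which upper-bounds the treewidth. For the lower bound, G contains the cycle a–c–f–h–e–j–b–i–d–g–a, so G is not a forest; only forests have treewidth ≤ 1, hence tw(G) ≥ 2. Hence tw(G) = 2 exactly.

2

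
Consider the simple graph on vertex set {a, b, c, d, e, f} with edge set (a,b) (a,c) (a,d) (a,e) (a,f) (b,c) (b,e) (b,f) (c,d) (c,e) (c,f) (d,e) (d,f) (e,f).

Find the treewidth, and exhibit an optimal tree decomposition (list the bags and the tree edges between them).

Treewidth 4.
One optimal decomposition is:
Bags: B1 = {a, b, c, e, f}  B2 = {a, c, d, e, f}
Tree: B1–B2

Each bag holds 5 vertices, so the decomposition has width 4, which upper-bounds the treewidth. Conversely, {a, c, d, e, f} is a clique of size 5, and the vertices of any clique must share a bag in every tree decomposition; so some bag has ≥ 5 vertices and tw(G) ≥ 4. Hence tw(G) = 4 exactly.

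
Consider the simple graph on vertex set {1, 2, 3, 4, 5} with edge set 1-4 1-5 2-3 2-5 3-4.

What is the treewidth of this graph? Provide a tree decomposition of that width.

Treewidth 2.
One optimal decomposition is:
Bags: B1 = {2, 3, 5}  B2 = {3, 4, 5}  B3 = {1, 4, 5}
Tree: B1–B2, B2–B3

Every bag has size at most 3, so the width is 3 − 1 = 2 and tw(G) ≤ 2. Since 5–2–3–4–1–5 is a cycle in G, G is not acyclic. Forests are exactly the graphs of treewidth ≤ 1, so tw(G) ≥ 2. Therefore the treewidth is 2.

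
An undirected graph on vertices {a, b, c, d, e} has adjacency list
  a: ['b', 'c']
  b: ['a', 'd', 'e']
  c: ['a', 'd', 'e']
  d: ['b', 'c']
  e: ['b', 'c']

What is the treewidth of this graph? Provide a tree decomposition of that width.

Treewidth 2.
One such decomposition:
Bags: B1 = {a, b, c}  B2 = {b, c, e}  B3 = {b, c, d}
Tree: B1–B2, B2–B3

Each bag holds 3 vertices, so the decomposition has width 2, which upper-bounds the treewidth. Since c–a–b–e–c is a cycle in G, G is not acyclic. Forests are exactly the graphs of treewidth ≤ 1, so tw(G) ≥ 2. Combining the bounds, tw(G) = 2.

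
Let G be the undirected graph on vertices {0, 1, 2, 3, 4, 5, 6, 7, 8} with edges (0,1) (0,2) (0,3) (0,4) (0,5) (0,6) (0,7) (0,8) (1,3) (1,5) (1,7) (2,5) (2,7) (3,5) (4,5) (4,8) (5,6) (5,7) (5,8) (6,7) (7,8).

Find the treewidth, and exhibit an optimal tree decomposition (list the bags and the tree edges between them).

Treewidth 3.
Bags: B1 = {0, 1, 5, 7}  B2 = {0, 5, 6, 7}  B3 = {0, 2, 5, 7}  B4 = {0, 5, 7, 8}  B5 = {0, 4, 5, 8}  B6 = {0, 1, 3, 5}
Tree: B1–B2, B2–B3, B3–B4, B4–B5, B1–B6

Every bag has size at most 4, so the width is 4 − 1 = 3 and tw(G) ≤ 3. On the other hand G contains the 4-clique {0, 1, 3, 5}. A clique must lie in a single bag of any decomposition, so no decomposition can have width below 3. Hence tw(G) = 3 exactly.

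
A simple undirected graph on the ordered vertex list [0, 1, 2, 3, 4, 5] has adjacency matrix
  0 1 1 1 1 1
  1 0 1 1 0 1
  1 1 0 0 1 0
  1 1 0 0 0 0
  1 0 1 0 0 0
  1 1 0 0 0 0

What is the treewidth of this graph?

A width-2 tree decomposition is:
Bags: B1 = {0, 1, 3}  B2 = {0, 1, 2}  B3 = {0, 1, 5}  B4 = {0, 2, 4}
Tree: B1–B2, B2–B3, B2–B4
Every bag has size at most 3, so the width is 3 − 1 = 2 and tw(G) ≤ 2. For the lower bound, the 3 vertices {0, 1, 2} are pairwise adjacent, and any tree decomposition puts a clique entirely inside one bag — forcing width ≥ 2. Combining the bounds, tw(G) = 2.

2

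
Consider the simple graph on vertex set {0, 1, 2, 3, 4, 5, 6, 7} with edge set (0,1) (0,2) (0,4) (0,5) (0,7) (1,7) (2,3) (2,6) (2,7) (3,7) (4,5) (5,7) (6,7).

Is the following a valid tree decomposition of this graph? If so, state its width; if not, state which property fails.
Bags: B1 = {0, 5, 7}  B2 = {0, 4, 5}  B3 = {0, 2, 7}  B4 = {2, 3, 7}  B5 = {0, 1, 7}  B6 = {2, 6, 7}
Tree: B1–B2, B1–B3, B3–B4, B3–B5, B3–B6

Vertex coverage: the bags together contain {0, 1, 2, 3, 4, 5, 6, 7}, the full vertex set. Edge coverage: each edge of G has both endpoints in at least one bag. Running intersection: for every vertex, the bags containing it form a connected subtree. All three properties hold, so this is a valid tree decomposition of width max|bag| − 1 = 2, and hence tw(G) ≤ 2.

Yes; width 2.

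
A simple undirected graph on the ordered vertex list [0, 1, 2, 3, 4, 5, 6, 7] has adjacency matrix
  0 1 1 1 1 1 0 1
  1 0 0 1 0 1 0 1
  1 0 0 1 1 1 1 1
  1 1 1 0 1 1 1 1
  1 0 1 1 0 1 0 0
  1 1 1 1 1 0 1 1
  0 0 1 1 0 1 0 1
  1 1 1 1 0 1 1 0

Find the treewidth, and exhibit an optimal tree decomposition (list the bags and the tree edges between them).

Each bag holds 5 vertices, so the decomposition has width 4, which upper-bounds the treewidth. For the lower bound, the 5 vertices {0, 1, 3, 5, 7} are pairwise adjacent, and any tree decomposition puts a clique entirely inside one bag — forcing width ≥ 4. Therefore the treewidth is 4.

Treewidth 4.
Bags: B1 = {2, 3, 5, 6, 7}  B2 = {0, 2, 3, 5, 7}  B3 = {0, 1, 3, 5, 7}  B4 = {0, 2, 3, 4, 5}
Tree: B1–B2, B2–B3, B2–B4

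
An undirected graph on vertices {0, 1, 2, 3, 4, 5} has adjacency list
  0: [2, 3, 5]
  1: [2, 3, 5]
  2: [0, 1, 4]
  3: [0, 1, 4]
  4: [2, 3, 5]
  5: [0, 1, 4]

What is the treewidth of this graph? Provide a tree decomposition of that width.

The largest bag has 4 vertices, giving width 3; this decomposition certifies tw(G) ≤ 3. For the lower bound: the 4 vertex sets {0,3}, {1,2}, {5}, {4} are disjoint, each induces a connected subgraph, and every pair is joined by at least one edge of G. Contracting each set to a single vertex therefore yields K_{4} as a minor, and since treewidth is minor-monotone, tw(G) ≥ tw(K_{4}) = 3. Combining the bounds, tw(G) = 3.

Treewidth 3.
Bags: B1 = {0, 2, 3, 5}  B2 = {1, 2, 3, 5}  B3 = {2, 3, 4, 5}
Tree: B1–B2, B2–B3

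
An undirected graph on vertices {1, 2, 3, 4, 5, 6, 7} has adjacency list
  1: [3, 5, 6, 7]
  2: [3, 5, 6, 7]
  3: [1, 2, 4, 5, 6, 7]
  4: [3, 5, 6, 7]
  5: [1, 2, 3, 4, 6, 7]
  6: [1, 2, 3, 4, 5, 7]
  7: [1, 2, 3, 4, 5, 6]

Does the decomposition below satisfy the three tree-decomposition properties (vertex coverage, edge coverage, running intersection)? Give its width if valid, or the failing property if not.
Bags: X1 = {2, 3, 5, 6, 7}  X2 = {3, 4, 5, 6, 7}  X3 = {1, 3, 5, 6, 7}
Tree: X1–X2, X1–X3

Yes; width 4.

Checking the three conditions: (i) the bags cover all of {1, 2, 3, 4, 5, 6, 7}; (ii) for each edge, some bag contains both endpoints; (iii) the bags containing any fixed vertex form a subtree. All hold, so the decomposition is valid with width 5 − 1 = 4.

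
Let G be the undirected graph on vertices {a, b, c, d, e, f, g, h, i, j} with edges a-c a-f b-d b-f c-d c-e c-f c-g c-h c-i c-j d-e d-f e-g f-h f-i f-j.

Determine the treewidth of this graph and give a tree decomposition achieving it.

Each bag holds 3 vertices, so the decomposition has width 2, which upper-bounds the treewidth. Conversely, {c, e, g} is a clique of size 3, and the vertices of any clique must share a bag in every tree decomposition; so some bag has ≥ 3 vertices and tw(G) ≥ 2. Therefore the treewidth is 2.

Treewidth 2.
Bags: B1 = {c, f, j}  B2 = {c, d, f}  B3 = {b, d, f}  B4 = {c, f, h}  B5 = {c, d, e}  B6 = {a, c, f}  B7 = {c, f, i}  B8 = {c, e, g}
Tree: B1–B2, B2–B3, B1–B4, B2–B5, B4–B6, B2–B7, B5–B8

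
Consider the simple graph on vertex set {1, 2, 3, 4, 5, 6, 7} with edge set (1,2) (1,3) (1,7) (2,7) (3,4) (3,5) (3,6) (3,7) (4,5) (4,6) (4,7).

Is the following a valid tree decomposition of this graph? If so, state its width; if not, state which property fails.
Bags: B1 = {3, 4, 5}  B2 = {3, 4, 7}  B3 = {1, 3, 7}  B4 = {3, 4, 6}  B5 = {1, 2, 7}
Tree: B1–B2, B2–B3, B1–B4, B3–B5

Vertex coverage: the bags together contain {1, 2, 3, 4, 5, 6, 7}, the full vertex set. Edge coverage: each edge of G has both endpoints in at least one bag. Running intersection: for every vertex, the bags containing it form a connected subtree. All three properties hold, so this is a valid tree decomposition of width max|bag| − 1 = 2, and hence tw(G) ≤ 2.

Yes; width 2.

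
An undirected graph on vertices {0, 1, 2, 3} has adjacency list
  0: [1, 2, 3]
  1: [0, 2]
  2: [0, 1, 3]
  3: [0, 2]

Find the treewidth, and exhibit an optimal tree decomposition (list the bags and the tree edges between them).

Treewidth 2.
One optimal decomposition is:
Bags: B1 = {0, 2, 3}  B2 = {0, 1, 2}
Tree: B1–B2

The largest bag has 3 vertices, giving width 2; this decomposition certifies tw(G) ≤ 2. For the lower bound, the 3 vertices {0, 1, 2} are pairwise adjacent, and any tree decomposition puts a clique entirely inside one bag — forcing width ≥ 2. Therefore the treewidth is 2.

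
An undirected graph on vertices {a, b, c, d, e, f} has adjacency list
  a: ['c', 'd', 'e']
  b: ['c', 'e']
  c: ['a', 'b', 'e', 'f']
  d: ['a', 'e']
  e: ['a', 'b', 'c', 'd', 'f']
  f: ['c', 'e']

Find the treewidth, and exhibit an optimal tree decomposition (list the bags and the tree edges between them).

Treewidth 2.
Bags: B1 = {c, e, f}  B2 = {b, c, e}  B3 = {a, c, e}  B4 = {a, d, e}
Tree: B1–B2, B1–B3, B3–B4

Each bag holds 3 vertices, so the decomposition has width 2, which upper-bounds the treewidth. For the lower bound, the 3 vertices {a, d, e} are pairwise adjacent, and any tree decomposition puts a clique entirely inside one bag — forcing width ≥ 2. Combining the bounds, tw(G) = 2.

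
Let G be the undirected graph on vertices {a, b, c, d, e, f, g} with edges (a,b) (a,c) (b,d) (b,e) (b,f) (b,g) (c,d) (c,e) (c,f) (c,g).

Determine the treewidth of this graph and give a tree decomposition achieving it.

Treewidth 2.
Bags: B1 = {b, c, g}  B2 = {b, c, e}  B3 = {b, c, d}  B4 = {a, b, c}  B5 = {b, c, f}
Tree: B1–B2, B2–B3, B3–B4, B4–B5

The largest bag has 3 vertices, giving width 2; this decomposition certifies tw(G) ≤ 2. Since b–g–c–e–b is a cycle in G, G is not acyclic. Forests are exactly the graphs of treewidth ≤ 1, so tw(G) ≥ 2. Therefore the treewidth is 2.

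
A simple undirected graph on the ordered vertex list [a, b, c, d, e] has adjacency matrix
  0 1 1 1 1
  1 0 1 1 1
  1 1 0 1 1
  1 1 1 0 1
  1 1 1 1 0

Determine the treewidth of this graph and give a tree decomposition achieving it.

With just one bag of size 5, the width is 5 − 1 = 4, so tw(G) ≤ 4. Conversely, {a, b, c, d, e} is a clique of size 5, and the vertices of any clique must share a bag in every tree decomposition; so some bag has ≥ 5 vertices and tw(G) ≥ 4. Combining the bounds, tw(G) = 4.

Treewidth 4.
One optimal decomposition is:
Bags: B1 = {a, b, c, d, e}
Tree: (single bag)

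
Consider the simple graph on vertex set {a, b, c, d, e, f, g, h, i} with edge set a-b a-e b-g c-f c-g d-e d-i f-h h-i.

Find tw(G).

2

A width-2 tree decomposition is:
Bags: B1 = {d, h, i}  B2 = {d, e, h}  B3 = {a, e, h}  B4 = {a, b, h}  B5 = {b, g, h}  B6 = {c, g, h}  B7 = {c, f, h}
Tree: B1–B2, B2–B3, B3–B4, B4–B5, B5–B6, B6–B7
Each bag holds 3 vertices, so the decomposition has width 2, which upper-bounds the treewidth. Since h–i–d–e–a–b–g–c–f–h is a cycle in G, G is not acyclic. Forests are exactly the graphs of treewidth ≤ 1, so tw(G) ≥ 2. Therefore the treewidth is 2.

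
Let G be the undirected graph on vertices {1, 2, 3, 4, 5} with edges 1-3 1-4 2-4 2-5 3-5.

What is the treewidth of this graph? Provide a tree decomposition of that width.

Every bag has size at most 3, so the width is 3 − 1 = 2 and tw(G) ≤ 2. For the lower bound, G contains the cycle 1–3–5–2–4–1, so G is not a forest; only forests have treewidth ≤ 1, hence tw(G) ≥ 2. The upper and lower bounds meet at 2, so that is the treewidth.

Treewidth 2.
One optimal decomposition is:
Bags: B1 = {1, 3, 5}  B2 = {1, 2, 5}  B3 = {1, 2, 4}
Tree: B1–B2, B2–B3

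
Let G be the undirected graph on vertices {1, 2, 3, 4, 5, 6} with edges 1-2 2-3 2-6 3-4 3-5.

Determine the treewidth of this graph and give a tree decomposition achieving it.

Treewidth 1.
One optimal decomposition is:
Bags: B1 = {2, 3}  B2 = {2, 6}  B3 = {3, 4}  B4 = {1, 2}  B5 = {3, 5}
Tree: B1–B2, B1–B3, B1–B4, B3–B5

The largest bag has 2 vertices, giving width 1; this decomposition certifies tw(G) ≤ 1. Since G has at least one edge (e.g. 2–3), it is not an edgeless graph, so tw(G) ≥ 1. Therefore the treewidth is 1.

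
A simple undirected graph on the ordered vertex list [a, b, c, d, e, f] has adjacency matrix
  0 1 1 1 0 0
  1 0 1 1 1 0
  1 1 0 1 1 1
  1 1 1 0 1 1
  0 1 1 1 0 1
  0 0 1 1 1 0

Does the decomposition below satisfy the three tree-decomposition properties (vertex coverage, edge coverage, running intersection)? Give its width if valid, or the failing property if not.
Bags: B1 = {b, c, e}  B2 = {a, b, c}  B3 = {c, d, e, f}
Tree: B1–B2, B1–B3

A tree decomposition must satisfy three properties: every vertex lies in some bag; for every edge, both endpoints lie together in some bag; and for every vertex, the bags containing it form a connected subtree. Here edge (d,b) lies in no bag, so the decomposition is invalid.

No — edge (d,b) lies in no bag.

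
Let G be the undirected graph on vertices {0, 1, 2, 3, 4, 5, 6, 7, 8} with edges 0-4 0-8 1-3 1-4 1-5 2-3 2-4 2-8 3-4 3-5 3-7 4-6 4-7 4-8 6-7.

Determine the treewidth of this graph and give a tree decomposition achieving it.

Treewidth 2.
One optimal decomposition is:
Bags: B1 = {1, 3, 4}  B2 = {3, 4, 7}  B3 = {2, 3, 4}  B4 = {4, 6, 7}  B5 = {1, 3, 5}  B6 = {2, 4, 8}  B7 = {0, 4, 8}
Tree: B1–B2, B2–B3, B2–B4, B1–B5, B3–B6, B6–B7

Every bag has size at most 3, so the width is 3 − 1 = 2 and tw(G) ≤ 2. On the other hand G contains the 3-clique {0, 4, 8}. A clique must lie in a single bag of any decomposition, so no decomposition can have width below 2. Therefore the treewidth is 2.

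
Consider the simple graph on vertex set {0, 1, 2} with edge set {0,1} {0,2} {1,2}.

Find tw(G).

A width-2 tree decomposition is:
Bags: B1 = {0, 1, 2}
Tree: (single bag)
A single bag containing all 3 vertices is trivially a valid decomposition of width 2. Conversely, {0, 1, 2} is a clique of size 3, and the vertices of any clique must share a bag in every tree decomposition; so some bag has ≥ 3 vertices and tw(G) ≥ 2. Combining the bounds, tw(G) = 2.

2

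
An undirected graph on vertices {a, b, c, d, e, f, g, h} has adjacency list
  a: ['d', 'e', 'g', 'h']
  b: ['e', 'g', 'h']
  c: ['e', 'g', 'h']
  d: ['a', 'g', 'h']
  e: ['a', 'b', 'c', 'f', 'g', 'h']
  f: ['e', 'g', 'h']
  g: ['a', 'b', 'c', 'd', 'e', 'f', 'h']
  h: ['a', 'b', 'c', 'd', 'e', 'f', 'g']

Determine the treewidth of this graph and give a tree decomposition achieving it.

Treewidth 3.
One optimal decomposition is:
Bags: B1 = {c, e, g, h}  B2 = {b, e, g, h}  B3 = {e, f, g, h}  B4 = {a, e, g, h}  B5 = {a, d, g, h}
Tree: B1–B2, B1–B3, B1–B4, B4–B5

Every bag has size at most 4, so the width is 4 − 1 = 3 and tw(G) ≤ 3. Conversely, {a, d, g, h} is a clique of size 4, and the vertices of any clique must share a bag in every tree decomposition; so some bag has ≥ 4 vertices and tw(G) ≥ 3. The upper and lower bounds meet at 3, so that is the treewidth.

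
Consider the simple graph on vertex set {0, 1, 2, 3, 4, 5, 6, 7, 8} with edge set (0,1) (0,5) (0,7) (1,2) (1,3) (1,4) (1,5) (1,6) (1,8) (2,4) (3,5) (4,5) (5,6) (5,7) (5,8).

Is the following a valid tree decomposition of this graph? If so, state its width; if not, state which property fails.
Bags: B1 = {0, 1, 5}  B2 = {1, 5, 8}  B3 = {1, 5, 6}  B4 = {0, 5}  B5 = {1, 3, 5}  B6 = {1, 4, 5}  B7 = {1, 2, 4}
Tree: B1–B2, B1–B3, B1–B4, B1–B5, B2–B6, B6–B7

No — vertex 7 appears in no bag.

A tree decomposition must satisfy three properties: every vertex lies in some bag; for every edge, both endpoints lie together in some bag; and for every vertex, the bags containing it form a connected subtree. Here vertex 7 appears in no bag, so the decomposition is invalid.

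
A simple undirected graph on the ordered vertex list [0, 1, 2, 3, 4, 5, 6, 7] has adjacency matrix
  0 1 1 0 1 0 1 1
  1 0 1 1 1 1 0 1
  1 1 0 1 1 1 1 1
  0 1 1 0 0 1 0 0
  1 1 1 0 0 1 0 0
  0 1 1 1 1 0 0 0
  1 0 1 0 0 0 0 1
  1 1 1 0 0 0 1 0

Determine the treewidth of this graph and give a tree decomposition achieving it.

Every bag has size at most 4, so the width is 4 − 1 = 3 and tw(G) ≤ 3. Conversely, {0, 1, 2, 4} is a clique of size 4, and the vertices of any clique must share a bag in every tree decomposition; so some bag has ≥ 4 vertices and tw(G) ≥ 3. Combining the bounds, tw(G) = 3.

Treewidth 3.
One such decomposition:
Bags: B1 = {0, 1, 2, 7}  B2 = {0, 1, 2, 4}  B3 = {0, 2, 6, 7}  B4 = {1, 2, 4, 5}  B5 = {1, 2, 3, 5}
Tree: B1–B2, B1–B3, B2–B4, B4–B5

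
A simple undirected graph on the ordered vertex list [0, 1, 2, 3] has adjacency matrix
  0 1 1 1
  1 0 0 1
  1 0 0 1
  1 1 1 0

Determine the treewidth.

2

A width-2 tree decomposition is:
Bags: B1 = {0, 2, 3}  B2 = {0, 1, 3}
Tree: B1–B2
The largest bag has 3 vertices, giving width 2; this decomposition certifies tw(G) ≤ 2. On the other hand G contains the 3-clique {0, 1, 3}. A clique must lie in a single bag of any decomposition, so no decomposition can have width below 2. Hence tw(G) = 2 exactly.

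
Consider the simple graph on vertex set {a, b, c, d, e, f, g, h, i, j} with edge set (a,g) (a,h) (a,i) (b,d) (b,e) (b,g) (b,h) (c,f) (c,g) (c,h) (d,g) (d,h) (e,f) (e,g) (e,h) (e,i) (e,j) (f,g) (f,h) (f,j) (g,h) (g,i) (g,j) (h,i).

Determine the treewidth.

A width-3 tree decomposition is:
Bags: B1 = {e, g, h, i}  B2 = {e, f, g, h}  B3 = {b, e, g, h}  B4 = {b, d, g, h}  B5 = {a, g, h, i}  B6 = {c, f, g, h}  B7 = {e, f, g, j}
Tree: B1–B2, B1–B3, B3–B4, B1–B5, B2–B6, B2–B7
Every bag has size at most 4, so the width is 4 − 1 = 3 and tw(G) ≤ 3. On the other hand G contains the 4-clique {e, f, g, j}. A clique must lie in a single bag of any decomposition, so no decomposition can have width below 3. Therefore the treewidth is 3.

3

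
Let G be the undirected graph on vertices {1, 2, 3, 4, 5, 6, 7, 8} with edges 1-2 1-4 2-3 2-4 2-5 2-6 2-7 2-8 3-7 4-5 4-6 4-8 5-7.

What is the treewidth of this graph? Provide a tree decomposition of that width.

Every bag has size at most 3, so the width is 3 − 1 = 2 and tw(G) ≤ 2. Conversely, {2, 3, 7} is a clique of size 3, and the vertices of any clique must share a bag in every tree decomposition; so some bag has ≥ 3 vertices and tw(G) ≥ 2. Hence tw(G) = 2 exactly.

Treewidth 2.
One such decomposition:
Bags: B1 = {2, 4, 6}  B2 = {1, 2, 4}  B3 = {2, 4, 5}  B4 = {2, 4, 8}  B5 = {2, 5, 7}  B6 = {2, 3, 7}
Tree: B1–B2, B1–B3, B3–B4, B3–B5, B5–B6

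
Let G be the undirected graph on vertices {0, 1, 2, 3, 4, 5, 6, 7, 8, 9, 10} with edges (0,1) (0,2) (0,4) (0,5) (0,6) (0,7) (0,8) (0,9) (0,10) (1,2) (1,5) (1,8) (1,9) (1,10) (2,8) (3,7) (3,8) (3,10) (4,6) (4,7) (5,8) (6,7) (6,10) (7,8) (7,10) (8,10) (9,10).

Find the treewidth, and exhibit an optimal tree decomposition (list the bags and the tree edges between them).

Every bag has size at most 4, so the width is 4 − 1 = 3 and tw(G) ≤ 3. Conversely, {0, 1, 2, 8} is a clique of size 4, and the vertices of any clique must share a bag in every tree decomposition; so some bag has ≥ 4 vertices and tw(G) ≥ 3. Hence tw(G) = 3 exactly.

Treewidth 3.
One optimal decomposition is:
Bags: B1 = {0, 6, 7, 10}  B2 = {0, 7, 8, 10}  B3 = {0, 1, 8, 10}  B4 = {3, 7, 8, 10}  B5 = {0, 4, 6, 7}  B6 = {0, 1, 5, 8}  B7 = {0, 1, 2, 8}  B8 = {0, 1, 9, 10}
Tree: B1–B2, B2–B3, B2–B4, B1–B5, B3–B6, B3–B7, B3–B8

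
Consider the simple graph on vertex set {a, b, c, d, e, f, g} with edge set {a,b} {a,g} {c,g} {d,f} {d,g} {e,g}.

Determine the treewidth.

1

A width-1 tree decomposition is:
Bags: B1 = {a, b}  B2 = {a, g}  B3 = {d, g}  B4 = {d, f}  B5 = {c, g}  B6 = {e, g}
Tree: B1–B2, B2–B3, B3–B4, B2–B5, B3–B6
The largest bag has 2 vertices, giving width 1; this decomposition certifies tw(G) ≤ 1. Since G has at least one edge (e.g. a–b), it is not an edgeless graph, so tw(G) ≥ 1. The upper and lower bounds meet at 1, so that is the treewidth.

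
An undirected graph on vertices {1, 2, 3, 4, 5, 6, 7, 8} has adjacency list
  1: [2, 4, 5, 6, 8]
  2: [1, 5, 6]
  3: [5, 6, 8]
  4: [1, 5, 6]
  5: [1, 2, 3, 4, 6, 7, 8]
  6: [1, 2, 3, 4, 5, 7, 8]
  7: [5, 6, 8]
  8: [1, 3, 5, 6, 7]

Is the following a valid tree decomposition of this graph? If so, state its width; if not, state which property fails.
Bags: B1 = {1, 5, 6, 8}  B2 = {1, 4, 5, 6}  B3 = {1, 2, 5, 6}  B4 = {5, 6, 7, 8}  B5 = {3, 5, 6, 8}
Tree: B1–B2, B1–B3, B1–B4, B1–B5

Yes; width 3.

Every vertex of G appears in some bag (union = {1, 2, 3, 4, 5, 6, 7, 8}); every edge is covered by a bag; and for each vertex v the set of bags containing v is connected in the bag tree. The decomposition is therefore valid. The largest bag has 4 vertices, so the width is 3.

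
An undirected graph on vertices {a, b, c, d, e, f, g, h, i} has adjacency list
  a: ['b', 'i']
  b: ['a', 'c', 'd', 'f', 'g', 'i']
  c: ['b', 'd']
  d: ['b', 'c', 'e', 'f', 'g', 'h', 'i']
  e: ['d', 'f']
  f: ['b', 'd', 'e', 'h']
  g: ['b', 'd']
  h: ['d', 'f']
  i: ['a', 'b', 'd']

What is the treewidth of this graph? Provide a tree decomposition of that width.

Treewidth 2.
One such decomposition:
Bags: B1 = {b, d, f}  B2 = {b, d, i}  B3 = {b, c, d}  B4 = {b, d, g}  B5 = {a, b, i}  B6 = {d, e, f}  B7 = {d, f, h}
Tree: B1–B2, B2–B3, B2–B4, B2–B5, B1–B6, B1–B7

Every bag has size at most 3, so the width is 3 − 1 = 2 and tw(G) ≤ 2. For the lower bound, the 3 vertices {d, e, f} are pairwise adjacent, and any tree decomposition puts a clique entirely inside one bag — forcing width ≥ 2. Combining the bounds, tw(G) = 2.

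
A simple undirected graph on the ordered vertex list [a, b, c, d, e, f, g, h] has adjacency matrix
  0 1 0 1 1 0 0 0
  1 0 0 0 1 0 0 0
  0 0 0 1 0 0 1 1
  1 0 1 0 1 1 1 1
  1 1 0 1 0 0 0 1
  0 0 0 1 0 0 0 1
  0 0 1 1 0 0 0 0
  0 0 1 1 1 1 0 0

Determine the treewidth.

2

A width-2 tree decomposition is:
Bags: B1 = {d, f, h}  B2 = {c, d, h}  B3 = {d, e, h}  B4 = {c, d, g}  B5 = {a, d, e}  B6 = {a, b, e}
Tree: B1–B2, B1–B3, B2–B4, B3–B5, B5–B6
Every bag has size at most 3, so the width is 3 − 1 = 2 and tw(G) ≤ 2. For the lower bound, the 3 vertices {c, d, g} are pairwise adjacent, and any tree decomposition puts a clique entirely inside one bag — forcing width ≥ 2. Combining the bounds, tw(G) = 2.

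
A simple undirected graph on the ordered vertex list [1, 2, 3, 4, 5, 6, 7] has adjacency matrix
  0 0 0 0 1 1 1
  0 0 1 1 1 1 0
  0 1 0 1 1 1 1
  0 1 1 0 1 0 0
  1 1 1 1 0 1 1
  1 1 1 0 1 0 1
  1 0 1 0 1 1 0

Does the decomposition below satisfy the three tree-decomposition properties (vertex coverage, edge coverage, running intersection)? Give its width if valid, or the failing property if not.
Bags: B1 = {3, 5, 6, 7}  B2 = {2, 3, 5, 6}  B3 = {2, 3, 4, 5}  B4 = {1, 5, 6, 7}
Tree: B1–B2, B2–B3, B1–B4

Yes; width 3.

Vertex coverage: the bags together contain {1, 2, 3, 4, 5, 6, 7}, the full vertex set. Edge coverage: each edge of G has both endpoints in at least one bag. Running intersection: for every vertex, the bags containing it form a connected subtree. All three properties hold, so this is a valid tree decomposition of width max|bag| − 1 = 3, and hence tw(G) ≤ 3.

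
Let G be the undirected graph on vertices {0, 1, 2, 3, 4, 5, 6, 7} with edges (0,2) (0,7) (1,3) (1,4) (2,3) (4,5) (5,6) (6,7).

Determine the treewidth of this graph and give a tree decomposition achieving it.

Treewidth 2.
One optimal decomposition is:
Bags: B1 = {1, 3, 4}  B2 = {2, 3, 4}  B3 = {0, 2, 4}  B4 = {0, 4, 7}  B5 = {4, 6, 7}  B6 = {4, 5, 6}
Tree: B1–B2, B2–B3, B3–B4, B4–B5, B5–B6

The largest bag has 3 vertices, giving width 2; this decomposition certifies tw(G) ≤ 2. For the lower bound, G contains the cycle 4–1–3–2–0–7–6–5–4, so G is not a forest; only forests have treewidth ≤ 1, hence tw(G) ≥ 2. Therefore the treewidth is 2.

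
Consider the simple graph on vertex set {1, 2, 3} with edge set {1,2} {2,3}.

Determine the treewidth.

A width-1 tree decomposition is:
Bags: B1 = {2, 3}  B2 = {1, 2}
Tree: B1–B2
The largest bag has 2 vertices, giving width 1; this decomposition certifies tw(G) ≤ 1. Since G has at least one edge (e.g. 3–2), it is not an edgeless graph, so tw(G) ≥ 1. Therefore the treewidth is 1.

1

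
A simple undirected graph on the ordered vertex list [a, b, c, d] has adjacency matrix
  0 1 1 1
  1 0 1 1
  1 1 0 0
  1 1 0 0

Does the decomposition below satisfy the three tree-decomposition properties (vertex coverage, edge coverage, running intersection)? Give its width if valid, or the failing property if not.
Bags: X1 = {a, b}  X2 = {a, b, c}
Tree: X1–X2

No — vertex d appears in no bag.

A tree decomposition must satisfy three properties: every vertex lies in some bag; for every edge, both endpoints lie together in some bag; and for every vertex, the bags containing it form a connected subtree. Here vertex d appears in no bag, so the decomposition is invalid.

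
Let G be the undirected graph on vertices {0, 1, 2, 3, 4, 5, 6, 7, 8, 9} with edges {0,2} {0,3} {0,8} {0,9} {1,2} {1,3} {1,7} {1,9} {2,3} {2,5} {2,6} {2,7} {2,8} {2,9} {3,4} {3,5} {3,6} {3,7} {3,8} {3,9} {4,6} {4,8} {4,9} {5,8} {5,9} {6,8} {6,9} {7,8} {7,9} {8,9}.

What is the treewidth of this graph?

A width-4 tree decomposition is:
Bags: B1 = {2, 3, 7, 8, 9}  B2 = {2, 3, 6, 8, 9}  B3 = {3, 4, 6, 8, 9}  B4 = {2, 3, 5, 8, 9}  B5 = {1, 2, 3, 7, 9}  B6 = {0, 2, 3, 8, 9}
Tree: B1–B2, B2–B3, B2–B4, B1–B5, B1–B6
The largest bag has 5 vertices, giving width 4; this decomposition certifies tw(G) ≤ 4. On the other hand G contains the 5-clique {0, 2, 3, 8, 9}. A clique must lie in a single bag of any decomposition, so no decomposition can have width below 4. Therefore the treewidth is 4.

4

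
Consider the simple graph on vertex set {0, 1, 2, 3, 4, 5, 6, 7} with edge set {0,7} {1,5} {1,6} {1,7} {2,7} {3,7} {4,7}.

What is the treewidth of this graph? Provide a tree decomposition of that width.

Each bag holds 2 vertices, so the decomposition has width 1, which upper-bounds the treewidth. Since G has at least one edge (e.g. 1–7), it is not an edgeless graph, so tw(G) ≥ 1. Hence tw(G) = 1 exactly.

Treewidth 1.
One optimal decomposition is:
Bags: B1 = {1, 7}  B2 = {0, 7}  B3 = {2, 7}  B4 = {3, 7}  B5 = {4, 7}  B6 = {1, 6}  B7 = {1, 5}
Tree: B1–B2, B2–B3, B1–B4, B1–B5, B1–B6, B6–B7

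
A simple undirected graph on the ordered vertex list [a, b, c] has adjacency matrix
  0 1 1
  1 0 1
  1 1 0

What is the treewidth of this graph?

A width-2 tree decomposition is:
Bags: B1 = {a, b, c}
Tree: (single bag)
A single bag containing all 3 vertices is trivially a valid decomposition of width 2. For the lower bound, the 3 vertices {a, b, c} are pairwise adjacent, and any tree decomposition puts a clique entirely inside one bag — forcing width ≥ 2. Combining the bounds, tw(G) = 2.

2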